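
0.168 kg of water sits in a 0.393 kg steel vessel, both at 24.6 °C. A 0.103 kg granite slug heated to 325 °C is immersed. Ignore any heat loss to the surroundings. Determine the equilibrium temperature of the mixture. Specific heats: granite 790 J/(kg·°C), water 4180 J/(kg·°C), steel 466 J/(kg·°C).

T_f ≈ 49.9 °C

Setting the total heat transfer to zero:
0.103*790*(T − 325) + 0.168*4180*(T − 24.6) + 0.393*466*(T − 24.6) = 0
966.75 T = 48226
T ≈ 49.88 °C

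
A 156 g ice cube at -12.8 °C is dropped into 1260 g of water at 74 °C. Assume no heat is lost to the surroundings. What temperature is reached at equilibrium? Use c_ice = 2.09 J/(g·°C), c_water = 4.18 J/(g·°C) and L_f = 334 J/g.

T_f ≈ 56.3 °C

Let T be the final temperature. ΣQ_i = 0:
ice -12.8→0 °C: 156·2.09·12.8 = 4173.3
  melt ice: 156·334 = 52104
  meltwater 0→T: 156·4.18·T = 652.08 T
  water: 5266.8(T − 74)
5918.9 T = 389743 − 56277 = 333466
T ≈ 56.34 °C (positive, so assuming full melt was valid).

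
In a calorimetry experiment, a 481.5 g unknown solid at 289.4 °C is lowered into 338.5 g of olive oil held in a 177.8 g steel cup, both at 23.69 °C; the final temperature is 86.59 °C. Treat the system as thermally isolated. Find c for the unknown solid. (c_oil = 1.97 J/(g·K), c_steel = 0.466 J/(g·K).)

Heat gained plus heat lost sum to zero:
481.5·c·(86.59 − 289.4) + 338.5·1.97·(86.59 − 23.69) + 177.8·0.466·(86.59 − 23.69) = 0
-97653 c = -47156
c = -47156/-97653 ≈ 0.4829 J/(g·K)

c ≈ 0.483 J/(g·K)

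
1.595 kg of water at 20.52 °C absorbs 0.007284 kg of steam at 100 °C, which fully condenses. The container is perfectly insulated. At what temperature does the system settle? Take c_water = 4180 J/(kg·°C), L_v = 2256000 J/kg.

Setting the total heat transfer to zero:
steam→water at 100 °C releases m L_v = 0.007284×2256000 = 16433
  condensate cools 100→T: 0.007284×4180×(T − 100) = 30.45(T − 100)
  original water: 6667.1(T − 20.52)
6697.5 T = 16433 + 3044.7 + 136809 = 156286
T ≈ 23.33 °C, under the boiling point, so the assumption holds.

T_f ≈ 23.3 °C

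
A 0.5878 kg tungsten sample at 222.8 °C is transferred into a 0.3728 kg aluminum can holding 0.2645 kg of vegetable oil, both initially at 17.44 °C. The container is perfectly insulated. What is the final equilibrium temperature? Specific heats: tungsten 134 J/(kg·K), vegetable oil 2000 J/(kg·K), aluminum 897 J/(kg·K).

T_f ≈ 34.6 °C

Let T be the final temperature. ΣQ_i = 0:
0.5878·134·(T − 222.8) + 0.2645·2000·(T − 17.44) + 0.3728·897·(T − 17.44) = 0
942.17 T = 32607
T = 32607 / 942.17 = 34.6 °C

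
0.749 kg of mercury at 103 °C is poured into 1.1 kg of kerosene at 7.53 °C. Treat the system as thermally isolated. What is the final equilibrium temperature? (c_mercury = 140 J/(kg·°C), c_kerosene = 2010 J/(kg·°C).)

T_f ≈ 11.9 °C

Taking heat into each body as positive, Σ m c ΔT = 0:
0.749*140*(T − 103) + 1.1*2010*(T − 7.53) = 0
104.86(T − 103) + 2211(T − 7.53) = 0
(104.86 + 2211) T = 104.86*103 + 2211*7.53
T ≈ 11.85 °C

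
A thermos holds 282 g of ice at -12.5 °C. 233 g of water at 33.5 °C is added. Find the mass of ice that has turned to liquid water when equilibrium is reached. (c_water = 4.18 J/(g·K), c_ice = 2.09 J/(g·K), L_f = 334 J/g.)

m_melted ≈ 75.6 g

Heat available from the water dropping to 0 °C: 233×4.18×33.5 = 32627 J.
Warming the ice to 0 °C takes 282×2.09×12.5 = 7367.2 J, leaving 25260 J for melting.
To melt every bit of ice: 282×334 = 94188 J.
That's not enough to melt it all — equilibrium is at 0 °C with ice remaining.
m_melted×334 = 25260  ⇒  m_melted ≈ 75.63 g.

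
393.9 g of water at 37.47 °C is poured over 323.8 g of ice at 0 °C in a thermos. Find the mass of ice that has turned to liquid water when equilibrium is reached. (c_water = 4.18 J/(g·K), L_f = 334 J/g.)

m_melted ≈ 185 g

Water can give up m c ΔT = 393.9×4.18×37.47 = 61694 J before reaching 0 °C.
Fully melting the ice requires m_ice L_f = 323.8×334 = 108149 J.
Since 61694 < 108149 J, not all the ice melts; equilibrium is at 0 °C.
m_melt = 61694 / L_f = 184.7 g.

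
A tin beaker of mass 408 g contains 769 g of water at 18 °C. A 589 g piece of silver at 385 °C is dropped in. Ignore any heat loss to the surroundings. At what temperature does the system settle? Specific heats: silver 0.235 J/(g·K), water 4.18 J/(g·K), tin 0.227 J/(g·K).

Taking heat into each body as positive, Σ m c ΔT = 0:
589*0.235*(T − 385) + 769*4.18*(T − 18) + 408*0.227*(T − 18) = 0
138.41(T − 385) + 3214.4(T − 18) + 92.62(T − 18) = 0
3445.5 T = 112816
T = 112816/3445.5 ≈ 32.74 °C

T_f ≈ 32.7 °C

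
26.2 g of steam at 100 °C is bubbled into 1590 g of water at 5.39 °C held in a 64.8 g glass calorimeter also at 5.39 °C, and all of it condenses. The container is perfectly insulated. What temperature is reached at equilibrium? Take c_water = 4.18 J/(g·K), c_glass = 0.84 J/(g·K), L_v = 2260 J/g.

T_f ≈ 15.6 °C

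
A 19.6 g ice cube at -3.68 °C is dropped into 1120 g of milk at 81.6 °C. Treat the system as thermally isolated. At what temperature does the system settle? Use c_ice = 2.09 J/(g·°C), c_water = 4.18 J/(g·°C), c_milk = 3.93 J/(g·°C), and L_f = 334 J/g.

T_f ≈ 78.6 °C

Setting the total heat transfer to zero:
warm ice to 0 °C: 19.6×2.09×(0 − (-3.68)) = 150.75; fusion: m_ice L_f = 19.6×334 = 6546.4; meltwater 0→T: 19.6×4.18×T = 81.93 T; milk: 4401.6(T − 81.6)
4483.5 T = 359171 − 6697.1 = 352473
T ≈ 78.62 °C (positive, so assuming full melt was valid).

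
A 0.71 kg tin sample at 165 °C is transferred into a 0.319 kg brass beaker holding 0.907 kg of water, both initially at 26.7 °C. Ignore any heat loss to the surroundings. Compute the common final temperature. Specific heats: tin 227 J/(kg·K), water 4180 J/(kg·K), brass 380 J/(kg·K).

T_f ≈ 32.2 °C

Energy conservation, ΣQ = 0:
0.71×227×(T − 165) + 0.907×4180×(T − 26.7) + 0.319×380×(T − 26.7) = 0
4073.7 T = 131056
T = 131056/4073.7 ≈ 32.17 °C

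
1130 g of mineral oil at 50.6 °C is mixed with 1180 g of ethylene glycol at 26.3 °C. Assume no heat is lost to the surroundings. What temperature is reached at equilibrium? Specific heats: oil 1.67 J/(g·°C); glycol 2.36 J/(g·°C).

Let T be the final temperature. ΣQ_i = 0:
1130·1.67·(T − 50.6) + 1180·2.36·(T − 26.3) = 0
1887.1(T − 50.6) + 2784.8(T − 26.3) = 0
4671.9 T = 168728
T ≈ 36.12 °C

T_f ≈ 36.1 °C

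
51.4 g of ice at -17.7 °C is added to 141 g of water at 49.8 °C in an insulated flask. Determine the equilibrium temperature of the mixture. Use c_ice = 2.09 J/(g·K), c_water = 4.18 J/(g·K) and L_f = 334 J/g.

T_f ≈ 12.8 °C

Taking heat into each body as positive, Σ m c ΔT = 0:
ice -17.7→0 °C: 51.4×2.09×17.7 = 1901.4
  melt ice: 51.4×334 = 17168
  warm the meltwater: 214.85 T
  water: 589.38(T − 49.8)
804.23 T = 29351 − 19069 = 10282
T ≈ 12.78 °C (positive, so assuming full melt was valid).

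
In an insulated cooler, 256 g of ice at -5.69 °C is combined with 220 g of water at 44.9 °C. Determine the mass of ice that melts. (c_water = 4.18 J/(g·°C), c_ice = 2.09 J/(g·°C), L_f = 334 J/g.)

Cooling the water to 0 °C releases 220·4.18·44.9 = 41290 J.
Warming the ice to 0 °C takes 256·2.09·5.69 = 3044.4 J, leaving 38246 J for melting.
Fully melting the ice requires m_ice L_f = 256·334 = 85504 J.
Since 38246 < 85504 J, not all the ice melts; equilibrium is at 0 °C.
m_melted·334 = 38246  ⇒  m_melted ≈ 114.5 g.

m_melted ≈ 115 g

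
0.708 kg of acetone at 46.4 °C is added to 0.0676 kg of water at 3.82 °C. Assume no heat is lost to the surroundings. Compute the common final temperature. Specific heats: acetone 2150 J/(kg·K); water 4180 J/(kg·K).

Conservation of energy gives ΣQ = 0:
0.708×2150×(T − 46.4) + 0.0676×4180×(T − 3.82) = 0
1522.2(T − 46.4) + 282.57(T − 3.82) = 0
(1522.2 + 282.57) T = 1522.2×46.4 + 282.57×3.82
T = 71709/1804.8 ≈ 39.73 °C

T_f ≈ 39.7 °C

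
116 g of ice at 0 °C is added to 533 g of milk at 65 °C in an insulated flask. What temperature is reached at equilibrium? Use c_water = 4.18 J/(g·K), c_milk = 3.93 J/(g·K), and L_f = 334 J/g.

Conservation of energy gives ΣQ = 0:
latent heat to melt: 116×334 = 38744; meltwater 0→T: 116×4.18×T = 484.88 T; milk: 2094.7(T − 65)
2579.6 T = 136155 − 38744 = 97411
T ≈ 37.76 °C — above 0 °C, consistent with complete melting.

T_f ≈ 37.8 °C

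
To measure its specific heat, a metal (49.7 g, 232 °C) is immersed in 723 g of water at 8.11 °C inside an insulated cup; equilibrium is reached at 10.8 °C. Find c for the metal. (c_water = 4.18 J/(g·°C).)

Setting the total heat transfer to zero:
49.7·c·(10.8 − 232) + 723·4.18·(10.8 − 8.11) = 0
-10994 c = -8129.6
c = -8129.6/-10994 ≈ 0.7395 J/(g·°C)

c ≈ 0.739 J/(g·°C)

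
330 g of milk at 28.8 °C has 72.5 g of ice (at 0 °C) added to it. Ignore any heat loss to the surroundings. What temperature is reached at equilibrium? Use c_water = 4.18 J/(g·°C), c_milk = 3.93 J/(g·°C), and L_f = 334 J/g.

T_f ≈ 8.2 °C

Sum of m c ΔT and latent-heat terms is zero:
melt ice: 72.5×334 = 24215
  warm the meltwater: 303.05 T
  milk: 1296.9(T − 28.8)
1600 T = 37351 − 24215 = 13136
T ≈ 8.21 °C (positive, so assuming full melt was valid).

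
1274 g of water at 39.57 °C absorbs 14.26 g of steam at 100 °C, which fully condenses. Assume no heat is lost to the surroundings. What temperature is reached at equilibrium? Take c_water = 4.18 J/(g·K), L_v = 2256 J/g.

Heat gained plus heat lost sum to zero:
steam→water at 100 °C releases m L_v = 14.26·2256 = 32171; condensate cools 100→T: 14.26·4.18·(T − 100) = 59.61(T − 100); water warms: 1274·4.18·(T − 39.57) = 5325.3(T − 39.57)
5384.9 T = 32171 + 5960.7 + 210723 = 248854
T ≈ 46.21 °C — below 100 °C, confirming all the steam condensed.

T_f ≈ 46.2 °C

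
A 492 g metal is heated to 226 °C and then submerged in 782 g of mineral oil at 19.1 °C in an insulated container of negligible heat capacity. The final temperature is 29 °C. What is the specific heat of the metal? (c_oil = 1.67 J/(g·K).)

Net heat exchanged in the isolated system is zero:
492·c·(29 − 226) + 782·1.67·(29 − 19.1) = 0
-96924 c = -12929
c = -12929/-96924 ≈ 0.1334 J/(g·K)

c ≈ 0.133 J/(g·K)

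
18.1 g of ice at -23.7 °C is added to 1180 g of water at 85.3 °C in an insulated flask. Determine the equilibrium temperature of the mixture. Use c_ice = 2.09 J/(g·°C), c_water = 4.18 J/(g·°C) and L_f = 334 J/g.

Taking heat into each body as positive, Σ m c ΔT = 0:
ice -23.7→0 °C: 18.1×2.09×23.7 = 896.55
  fusion: m_ice L_f = 18.1×334 = 6045.4
  warm the meltwater: 75.66 T
  water cools: 1180×4.18×(T − 85.3) = 4932.4(T − 85.3)
5008.1 T = 420734 − 6941.9 = 413792
T ≈ 82.63 °C (positive, so assuming full melt was valid).

T_f ≈ 82.6 °C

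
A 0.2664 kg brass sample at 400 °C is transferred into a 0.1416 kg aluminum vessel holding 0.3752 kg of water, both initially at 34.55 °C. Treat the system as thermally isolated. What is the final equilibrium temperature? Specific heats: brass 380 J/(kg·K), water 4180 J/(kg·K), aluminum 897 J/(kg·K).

T_f ≈ 55.1 °C

Setting the total heat transfer to zero:
0.2664×380×(T − 400) + 0.3752×4180×(T − 34.55) + 0.1416×897×(T − 34.55) = 0
(101.23 + 1568.3 + 127.02) T = 101.23×400 + 1568.3×34.55 + 127.02×34.55
T ≈ 55.14 °C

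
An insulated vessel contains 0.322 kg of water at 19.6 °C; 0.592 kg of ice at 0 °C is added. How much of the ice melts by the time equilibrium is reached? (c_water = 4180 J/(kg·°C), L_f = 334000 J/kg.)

m_melted ≈ 0.079 kg

Heat available from the water dropping to 0 °C: 0.322×4180×19.6 = 26381 J.
Fully melting the ice requires m_ice L_f = 0.592×334000 = 197728 J.
26381 J < 197728 J, so only part of the ice melts and the system sits at 0 °C.
Mass melted = 26381/334000 ≈ 0.07898 kg.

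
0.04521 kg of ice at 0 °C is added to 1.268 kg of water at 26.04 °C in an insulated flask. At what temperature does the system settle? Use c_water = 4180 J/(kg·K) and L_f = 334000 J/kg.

T_f ≈ 22.4 °C

Energy balance with sensible and latent terms:
latent heat to melt: 0.04521·334000 = 15100; meltwater 0→T: 0.04521·4180·T = 188.98 T; water: 5300.2(T − 26.04)
5489.2 T = 138018 − 15100 = 122918
T ≈ 22.39 °C (positive, so assuming full melt was valid).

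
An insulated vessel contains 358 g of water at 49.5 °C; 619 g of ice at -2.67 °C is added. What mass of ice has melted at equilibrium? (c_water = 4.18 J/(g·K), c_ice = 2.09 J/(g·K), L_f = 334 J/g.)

Water can give up m c ΔT = 358×4.18×49.5 = 74074 J before reaching 0 °C.
Warming the ice to 0 °C takes 619×2.09×2.67 = 3454.2 J, leaving 70620 J for melting.
To melt every bit of ice: 619×334 = 206746 J.
That's not enough to melt it all — equilibrium is at 0 °C with ice remaining.
m_melted×334 = 70620  ⇒  m_melted ≈ 211.4 g.

m_melted ≈ 211 g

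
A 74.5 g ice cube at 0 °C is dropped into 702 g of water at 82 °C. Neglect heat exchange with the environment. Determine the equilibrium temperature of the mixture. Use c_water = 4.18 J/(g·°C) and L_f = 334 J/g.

T_f ≈ 66.5 °C

Setting the total heat transfer to zero:
melt ice: 74.5×334 = 24883; meltwater 0→T: 74.5×4.18×T = 311.41 T; water: 2934.4(T − 82)
3245.8 T = 240618 − 24883 = 215735
T ≈ 66.47 °C — above 0 °C, consistent with complete melting.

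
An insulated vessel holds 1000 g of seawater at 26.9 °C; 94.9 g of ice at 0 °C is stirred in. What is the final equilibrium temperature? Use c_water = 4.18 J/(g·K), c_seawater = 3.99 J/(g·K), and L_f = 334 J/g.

T_f ≈ 17.2 °C

Heat gained plus heat lost sum to zero:
melt ice: 94.9·334 = 31697
  warm the meltwater: 396.68 T
  seawater cools: 1000·3.99·(T − 26.9) = 3990(T − 26.9)
4386.7 T = 107331 − 31697 = 75634
T ≈ 17.24 °C — above 0 °C, consistent with complete melting.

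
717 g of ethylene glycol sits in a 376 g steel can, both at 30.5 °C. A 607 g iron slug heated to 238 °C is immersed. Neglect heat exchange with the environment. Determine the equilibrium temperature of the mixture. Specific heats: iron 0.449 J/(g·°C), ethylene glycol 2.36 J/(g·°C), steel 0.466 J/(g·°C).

T_f ≈ 56.9 °C

Setting the total heat transfer to zero:
607×0.449×(T − 238) + 717×2.36×(T − 30.5) + 376×0.466×(T − 30.5) = 0
272.54(T − 238) + 1692.1(T − 30.5) + 175.22(T − 30.5) = 0
(272.54 + 1692.1 + 175.22) T = 272.54×238 + 1692.1×30.5 + 175.22×30.5
T ≈ 56.93 °C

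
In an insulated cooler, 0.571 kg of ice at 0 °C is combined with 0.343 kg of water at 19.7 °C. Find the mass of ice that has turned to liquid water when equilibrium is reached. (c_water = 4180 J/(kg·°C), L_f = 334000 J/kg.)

Cooling the water to 0 °C releases 0.343×4180×19.7 = 28245 J.
Melting all 0.571 kg of ice would need 0.571×334000 = 190714 J.
28245 J < 190714 J, so only part of the ice melts and the system sits at 0 °C.
m_melt = 28245 / L_f = 0.08456 kg.

m_melted ≈ 0.0846 kg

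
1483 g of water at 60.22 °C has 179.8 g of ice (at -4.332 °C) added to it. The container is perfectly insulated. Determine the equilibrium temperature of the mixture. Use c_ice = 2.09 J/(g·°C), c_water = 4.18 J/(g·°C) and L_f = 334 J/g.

T_f ≈ 44.8 °C

Energy conservation, ΣQ = 0:
ice -4.332→0 °C: 179.8×2.09×4.332 = 1627.9; fusion: m_ice L_f = 179.8×334 = 60053; meltwater 0→T: 179.8×4.18×T = 751.56 T; water: 6198.9(T − 60.22)
6950.5 T = 373300 − 61681 = 311619
T ≈ 44.83 °C. Since T > 0 °C, the all-ice-melts assumption holds.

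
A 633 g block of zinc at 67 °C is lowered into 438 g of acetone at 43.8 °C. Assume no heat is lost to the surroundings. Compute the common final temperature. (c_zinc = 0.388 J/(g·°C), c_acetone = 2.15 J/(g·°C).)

T_f ≈ 48.6 °C

Set heat shed by the hot body equal to heat absorbed by the cold body:
633*0.388*(67 − T) = 438*2.15*(T − 43.8)
245.6(67 − T) = 941.7(T − 43.8)
1187.3 T = 57702  ⇒  T ≈ 48.60 °C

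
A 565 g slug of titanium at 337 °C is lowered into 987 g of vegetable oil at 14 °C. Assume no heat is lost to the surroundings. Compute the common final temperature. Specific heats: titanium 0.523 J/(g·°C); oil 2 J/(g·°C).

T_f ≈ 56.1 °C

Heat gained plus heat lost sum to zero:
565*0.523*(T − 337) + 987*2*(T − 14) = 0
2269.5 T = 127218
T = 127218/2269.5 ≈ 56.06 °C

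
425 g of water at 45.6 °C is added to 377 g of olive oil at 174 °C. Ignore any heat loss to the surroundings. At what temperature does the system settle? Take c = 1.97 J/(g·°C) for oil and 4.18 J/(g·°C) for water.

T_f ≈ 83.5 °C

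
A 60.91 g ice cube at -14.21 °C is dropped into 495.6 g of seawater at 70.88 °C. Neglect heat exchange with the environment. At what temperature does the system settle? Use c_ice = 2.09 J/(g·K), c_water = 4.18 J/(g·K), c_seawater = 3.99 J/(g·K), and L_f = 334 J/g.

Setting the total heat transfer to zero:
ice -14.21→0 °C: 60.91×2.09×14.21 = 1809; fusion: m_ice L_f = 60.91×334 = 20344; meltwater 0→T: 60.91×4.18×T = 254.6 T; seawater cools: 495.6×3.99×(T − 70.88) = 1977.4(T − 70.88)
2232 T = 140161 − 22153 = 118008
T ≈ 52.87 °C (positive, so assuming full melt was valid).

T_f ≈ 52.9 °C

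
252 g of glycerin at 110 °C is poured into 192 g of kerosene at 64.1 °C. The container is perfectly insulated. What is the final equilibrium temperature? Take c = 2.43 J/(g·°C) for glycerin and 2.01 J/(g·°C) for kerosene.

Taking heat into each body as positive, Σ m c ΔT = 0:
252×2.43×(T − 110) + 192×2.01×(T − 64.1) = 0
(612.36 + 385.92) T = 612.36×110 + 385.92×64.1
T ≈ 92.26 °C

T_f ≈ 92.3 °C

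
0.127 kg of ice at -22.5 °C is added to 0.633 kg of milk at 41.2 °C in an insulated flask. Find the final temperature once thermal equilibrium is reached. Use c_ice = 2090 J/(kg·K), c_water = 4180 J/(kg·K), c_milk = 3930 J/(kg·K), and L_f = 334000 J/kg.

T_f ≈ 17.9 °C

Sum of m c ΔT and latent-heat terms is zero:
warm ice to 0 °C: 0.127×2090×(0 − (-22.5)) = 5972.2; fusion: m_ice L_f = 0.127×334000 = 42418; meltwater 0→T: 0.127×4180×T = 530.86 T; milk: 2487.7(T − 41.2)
3018.6 T = 102493 − 48390 = 54103
T ≈ 17.92 °C (positive, so assuming full melt was valid).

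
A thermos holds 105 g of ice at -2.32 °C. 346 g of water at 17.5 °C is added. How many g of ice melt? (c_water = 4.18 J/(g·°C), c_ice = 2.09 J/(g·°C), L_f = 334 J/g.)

m_melted ≈ 74.3 g

Cooling the water to 0 °C releases 346·4.18·17.5 = 25310 J.
Warming the ice to 0 °C takes 105·2.09·2.32 = 509.12 J, leaving 24801 J for melting.
Melting all 105 g of ice would need 105·334 = 35070 J.
24801 J < 35070 J, so only part of the ice melts and the system sits at 0 °C.
m_melt = 24801 / L_f = 74.25 g.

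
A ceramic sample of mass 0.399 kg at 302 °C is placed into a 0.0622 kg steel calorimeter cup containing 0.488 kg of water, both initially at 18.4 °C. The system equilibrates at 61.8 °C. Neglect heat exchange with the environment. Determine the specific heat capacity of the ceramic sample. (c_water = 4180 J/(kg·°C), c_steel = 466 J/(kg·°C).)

c ≈ 937 J/(kg·°C)

Conservation of energy gives ΣQ = 0:
0.399·c·(61.8 − 302) + 0.488·4180·(61.8 − 18.4) + 0.0622·466·(61.8 − 18.4) = 0
-95.84 c = -89787
c = -89787/-95.84 ≈ 936.8 J/(kg·°C)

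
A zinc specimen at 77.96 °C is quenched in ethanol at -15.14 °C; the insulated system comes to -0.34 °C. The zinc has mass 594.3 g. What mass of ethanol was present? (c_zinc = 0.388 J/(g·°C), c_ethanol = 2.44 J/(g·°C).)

m ≈ 500 g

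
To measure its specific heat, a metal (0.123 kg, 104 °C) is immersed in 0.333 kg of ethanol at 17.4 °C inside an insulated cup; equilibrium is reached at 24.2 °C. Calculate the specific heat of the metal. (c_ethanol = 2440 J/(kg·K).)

c ≈ 563 J/(kg·K)

Net heat exchanged in the isolated system is zero:
0.123×c×(24.2 − 104) + 0.333×2440×(24.2 − 17.4) = 0
-9.815 c = -5525.1
c = -5525.1/-9.815 ≈ 562.9 J/(kg·K)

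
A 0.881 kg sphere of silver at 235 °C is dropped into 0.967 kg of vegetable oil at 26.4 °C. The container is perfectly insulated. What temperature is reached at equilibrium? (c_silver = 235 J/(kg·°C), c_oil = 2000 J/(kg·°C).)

Heat gained plus heat lost sum to zero:
0.881×235×(T − 235) + 0.967×2000×(T − 26.4) = 0
2141 T = 99711
T ≈ 46.57 °C

T_f ≈ 46.6 °C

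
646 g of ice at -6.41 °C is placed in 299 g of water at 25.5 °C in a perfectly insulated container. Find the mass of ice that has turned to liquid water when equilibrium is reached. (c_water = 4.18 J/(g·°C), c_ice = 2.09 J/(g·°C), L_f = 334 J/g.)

Cooling the water to 0 °C releases 299×4.18×25.5 = 31870 J.
Warming the ice to 0 °C takes 646×2.09×6.41 = 8654.4 J, leaving 23216 J for melting.
Melting all 646 g of ice would need 646×334 = 215764 J.
Since 23216 < 215764 J, not all the ice melts; equilibrium is at 0 °C.
m_melted×334 = 23216  ⇒  m_melted ≈ 69.51 g.

m_melted ≈ 69.5 g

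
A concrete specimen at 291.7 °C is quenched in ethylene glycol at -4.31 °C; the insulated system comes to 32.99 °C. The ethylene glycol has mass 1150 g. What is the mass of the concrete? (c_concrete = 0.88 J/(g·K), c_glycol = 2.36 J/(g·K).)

m ≈ 445 g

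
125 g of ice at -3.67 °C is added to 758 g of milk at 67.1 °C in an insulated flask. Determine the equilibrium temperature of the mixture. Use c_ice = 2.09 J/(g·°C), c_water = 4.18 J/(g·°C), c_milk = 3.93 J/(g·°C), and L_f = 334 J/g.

Net heat exchanged in the isolated system is zero:
ice -3.67→0 °C: 125·2.09·3.67 = 958.79
  fusion: m_ice L_f = 125·334 = 41750
  meltwater 0→T: 125·4.18·T = 522.5 T
  milk: 2978.9(T − 67.1)
3501.4 T = 199887 − 42709 = 157178
T ≈ 44.89 °C. Since T > 0 °C, the all-ice-melts assumption holds.

T_f ≈ 44.9 °C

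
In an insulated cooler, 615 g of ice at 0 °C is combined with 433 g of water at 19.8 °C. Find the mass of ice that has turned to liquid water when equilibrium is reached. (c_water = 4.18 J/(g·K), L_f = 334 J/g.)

m_melted ≈ 107 g

Water can give up m c ΔT = 433×4.18×19.8 = 35837 J before reaching 0 °C.
Fully melting the ice requires m_ice L_f = 615×334 = 205410 J.
35837 J < 205410 J, so only part of the ice melts and the system sits at 0 °C.
m_melt = 35837 / L_f = 107.3 g.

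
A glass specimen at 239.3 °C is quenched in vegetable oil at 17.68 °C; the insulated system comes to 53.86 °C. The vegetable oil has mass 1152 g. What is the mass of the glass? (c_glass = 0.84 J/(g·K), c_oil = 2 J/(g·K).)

m ≈ 535 g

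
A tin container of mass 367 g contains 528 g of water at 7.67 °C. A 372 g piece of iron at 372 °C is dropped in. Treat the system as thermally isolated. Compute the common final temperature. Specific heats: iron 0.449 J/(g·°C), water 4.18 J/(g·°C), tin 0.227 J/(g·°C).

T_f ≈ 32.4 °C

Taking heat into each body as positive, Σ m c ΔT = 0:
372×0.449×(T − 372) + 528×4.18×(T − 7.67) + 367×0.227×(T − 7.67) = 0
167.03(T − 372) + 2207(T − 7.67) + 83.31(T − 7.67) = 0
(167.03 + 2207 + 83.31) T = 167.03×372 + 2207×7.67 + 83.31×7.67
T ≈ 32.43 °C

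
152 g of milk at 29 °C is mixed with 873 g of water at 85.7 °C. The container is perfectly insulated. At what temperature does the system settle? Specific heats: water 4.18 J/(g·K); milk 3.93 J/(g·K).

With ΣQ=0 the equilibrium temperature is the m·c-weighted mean:
T_f = (3649.1·85.7 + 597.36·29) / (3649.1 + 597.36)
    = 330055 / 4246.5 ≈ 77.72 °C

T_f ≈ 77.7 °C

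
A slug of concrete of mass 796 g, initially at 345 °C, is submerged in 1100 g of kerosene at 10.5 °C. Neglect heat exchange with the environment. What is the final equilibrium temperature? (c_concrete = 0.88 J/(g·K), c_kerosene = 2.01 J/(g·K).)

T_f ≈ 91.0 °C

Heat gained plus heat lost sum to zero:
796×0.88×(T − 345) + 1100×2.01×(T − 10.5) = 0
2911.5 T = 264881
T = 264881 / 2911.5 = 91 °C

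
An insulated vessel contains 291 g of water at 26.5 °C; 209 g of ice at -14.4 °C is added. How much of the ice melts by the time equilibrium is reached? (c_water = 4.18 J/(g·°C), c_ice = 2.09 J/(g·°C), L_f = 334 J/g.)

m_melted ≈ 77.7 g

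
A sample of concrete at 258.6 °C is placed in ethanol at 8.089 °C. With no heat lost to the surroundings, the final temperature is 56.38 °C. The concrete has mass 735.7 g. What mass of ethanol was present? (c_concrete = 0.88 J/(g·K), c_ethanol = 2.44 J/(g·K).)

m ≈ 1110 g

Conservation of energy gives ΣQ = 0:
735.7·0.88·(56.38 − 258.6) + m·2.44·(56.38 − 8.089) = 0
117.83 m = 130920
m = 130920/117.83 ≈ 1111 g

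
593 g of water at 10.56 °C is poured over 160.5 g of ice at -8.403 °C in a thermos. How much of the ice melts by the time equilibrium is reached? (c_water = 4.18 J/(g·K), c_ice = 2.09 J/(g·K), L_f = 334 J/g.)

m_melted ≈ 69.9 g

Water can give up m c ΔT = 593×4.18×10.56 = 26175 J before reaching 0 °C.
Warming the ice to 0 °C takes 160.5×2.09×8.403 = 2818.7 J, leaving 23357 J for melting.
Fully melting the ice requires m_ice L_f = 160.5×334 = 53607 J.
Since 23357 < 53607 J, not all the ice melts; equilibrium is at 0 °C.
m_melt = 23357 / L_f = 69.93 g.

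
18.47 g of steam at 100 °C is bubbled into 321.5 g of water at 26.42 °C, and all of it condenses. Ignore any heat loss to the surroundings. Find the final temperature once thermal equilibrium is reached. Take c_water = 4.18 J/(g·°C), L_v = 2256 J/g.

T_f ≈ 59.7 °C

Sum of m c ΔT and latent-heat terms is zero:
condense steam: −18.47×2256 = −41668
  condensate cools 100→T: 18.47×4.18×(T − 100) = 77.2(T − 100)
  water warms: 321.5×4.18×(T − 26.42) = 1343.9(T − 26.42)
1421.1 T = 41668 + 7720.5 + 35505 = 84894
T ≈ 59.74 °C (< 100 °C, so full condensation is consistent).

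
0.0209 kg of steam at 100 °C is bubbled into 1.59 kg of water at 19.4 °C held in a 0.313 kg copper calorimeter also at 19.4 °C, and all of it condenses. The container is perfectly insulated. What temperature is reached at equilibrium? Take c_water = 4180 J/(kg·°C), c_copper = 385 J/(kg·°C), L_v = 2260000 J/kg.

T_f ≈ 27.3 °C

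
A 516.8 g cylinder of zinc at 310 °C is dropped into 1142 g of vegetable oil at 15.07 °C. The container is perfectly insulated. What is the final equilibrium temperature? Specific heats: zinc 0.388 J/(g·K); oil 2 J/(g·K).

T_f ≈ 38.9 °C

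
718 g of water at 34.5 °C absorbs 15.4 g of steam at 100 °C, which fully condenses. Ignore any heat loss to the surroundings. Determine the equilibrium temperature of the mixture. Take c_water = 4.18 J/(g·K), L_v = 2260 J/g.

T_f ≈ 47.2 °C

Setting the total heat transfer to zero:
condense steam: −15.4×2260 = −34804; condensate cools 100→T: 15.4×4.18×(T − 100) = 64.37(T − 100); water warms: 718×4.18×(T − 34.5) = 3001.2(T − 34.5)
3065.6 T = 34804 + 6437.2 + 103543 = 144784
T ≈ 47.23 °C, under the boiling point, so the assumption holds.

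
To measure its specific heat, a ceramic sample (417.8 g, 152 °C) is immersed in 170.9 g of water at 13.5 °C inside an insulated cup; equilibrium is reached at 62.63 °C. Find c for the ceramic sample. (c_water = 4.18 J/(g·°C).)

c ≈ 0.94 J/(g·°C)

Setting the total heat transfer to zero:
417.8·c·(62.63 − 152) + 170.9·4.18·(62.63 − 13.5) = 0
-37339 c = -35097
c = -35097/-37339 ≈ 0.94 J/(g·°C)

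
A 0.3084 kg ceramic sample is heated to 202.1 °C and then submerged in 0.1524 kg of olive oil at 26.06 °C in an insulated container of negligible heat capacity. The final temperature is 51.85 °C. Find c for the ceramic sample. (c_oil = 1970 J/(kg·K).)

c ≈ 167 J/(kg·K)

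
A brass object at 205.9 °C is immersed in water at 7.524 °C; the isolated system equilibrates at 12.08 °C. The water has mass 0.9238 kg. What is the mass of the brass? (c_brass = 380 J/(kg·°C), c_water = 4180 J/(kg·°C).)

m ≈ 0.239 kg

Heat gained plus heat lost sum to zero:
m×380×(12.08 − 205.9) + 0.9238×4180×(12.08 − 7.524) = 0
-73652 m = -17593
m = -17593/-73652 ≈ 0.2389 kg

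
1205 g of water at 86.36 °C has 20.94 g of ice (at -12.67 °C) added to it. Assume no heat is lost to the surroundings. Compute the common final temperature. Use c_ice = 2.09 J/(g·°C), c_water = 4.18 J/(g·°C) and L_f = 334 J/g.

Taking heat into each body as positive, Σ m c ΔT = 0:
warm ice to 0 °C: 20.94·2.09·(0 − (-12.67)) = 554.5
  fusion: m_ice L_f = 20.94·334 = 6994
  warm the meltwater: 87.53 T
  water: 5036.9(T − 86.36)
5124.4 T = 434987 − 7548.5 = 427438
T ≈ 83.41 °C. Since T > 0 °C, the all-ice-melts assumption holds.

T_f ≈ 83.4 °C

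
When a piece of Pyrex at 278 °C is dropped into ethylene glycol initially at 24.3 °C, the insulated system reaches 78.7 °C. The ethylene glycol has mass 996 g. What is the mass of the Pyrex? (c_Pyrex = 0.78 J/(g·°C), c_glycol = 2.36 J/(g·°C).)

Net heat exchanged in the isolated system is zero:
m·0.78·(78.7 − 278) + 996·2.36·(78.7 − 24.3) = 0
-155.45 m = -127870
m = -127870/-155.45 ≈ 822.6 g

m ≈ 823 g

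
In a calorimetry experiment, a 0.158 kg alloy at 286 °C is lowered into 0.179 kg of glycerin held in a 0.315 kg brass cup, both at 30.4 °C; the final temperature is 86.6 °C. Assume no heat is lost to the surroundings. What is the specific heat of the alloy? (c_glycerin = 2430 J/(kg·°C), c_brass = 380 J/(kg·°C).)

c ≈ 989 J/(kg·°C)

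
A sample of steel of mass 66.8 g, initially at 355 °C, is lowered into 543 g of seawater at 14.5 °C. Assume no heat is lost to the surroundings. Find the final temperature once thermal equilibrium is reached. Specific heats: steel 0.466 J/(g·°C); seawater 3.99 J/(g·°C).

Net heat exchanged in the isolated system is zero:
66.8×0.466×(T − 355) + 543×3.99×(T − 14.5) = 0
2197.7 T = 42466
T = 42466 / 2197.7 = 19.3 °C

T_f ≈ 19.3 °C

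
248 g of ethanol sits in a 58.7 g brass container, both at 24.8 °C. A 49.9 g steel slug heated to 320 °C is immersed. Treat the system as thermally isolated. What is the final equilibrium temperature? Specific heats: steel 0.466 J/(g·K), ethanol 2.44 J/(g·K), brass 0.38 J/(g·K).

T_f ≈ 35.3 °C

Heat gained plus heat lost sum to zero:
49.9*0.466*(T − 320) + 248*2.44*(T − 24.8) + 58.7*0.38*(T − 24.8) = 0
23.25(T − 320) + 605.12(T − 24.8) + 22.31(T − 24.8) = 0
650.68 T = 23001
T ≈ 35.35 °C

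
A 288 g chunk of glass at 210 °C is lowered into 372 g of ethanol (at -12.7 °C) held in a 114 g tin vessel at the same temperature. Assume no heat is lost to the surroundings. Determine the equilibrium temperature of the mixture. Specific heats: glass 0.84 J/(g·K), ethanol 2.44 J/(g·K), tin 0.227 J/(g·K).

Taking heat into each body as positive, Σ m c ΔT = 0:
288·0.84·(T − 210) + 372·2.44·(T − (-12.7)) + 114·0.227·(T − (-12.7)) = 0
1175.5 T = 38947
T = 38947/1175.5 ≈ 33.13 °C

T_f ≈ 33.1 °C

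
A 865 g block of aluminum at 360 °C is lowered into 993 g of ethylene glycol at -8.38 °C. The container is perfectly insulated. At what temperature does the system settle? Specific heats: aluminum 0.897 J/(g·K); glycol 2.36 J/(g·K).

T_f ≈ 83.2 °C

Taking heat into each body as positive, Σ m c ΔT = 0:
865·0.897·(T − 360) + 993·2.36·(T − (-8.38)) = 0
775.9(T − 360) + 2343.5(T − (-8.38)) = 0
(775.9 + 2343.5) T = 775.9·360 + 2343.5·(-8.38)
T = 259687 / 3119.4 = 83.2 °C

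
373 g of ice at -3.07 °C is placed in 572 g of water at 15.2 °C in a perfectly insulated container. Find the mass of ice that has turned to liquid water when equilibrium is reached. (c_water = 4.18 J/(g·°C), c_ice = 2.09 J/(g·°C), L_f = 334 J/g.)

m_melted ≈ 102 g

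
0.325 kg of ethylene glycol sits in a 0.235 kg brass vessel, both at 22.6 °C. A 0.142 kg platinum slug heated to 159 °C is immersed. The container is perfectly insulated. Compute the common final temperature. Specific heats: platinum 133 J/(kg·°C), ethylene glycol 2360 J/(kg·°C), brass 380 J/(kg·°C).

Let T be the final temperature. ΣQ_i = 0:
0.142×133×(T − 159) + 0.325×2360×(T − 22.6) + 0.235×380×(T − 22.6) = 0
(18.89 + 767 + 89.3) T = 18.89×159 + 767×22.6 + 89.3×22.6
T = 22355/875.19 ≈ 25.54 °C

T_f ≈ 25.5 °C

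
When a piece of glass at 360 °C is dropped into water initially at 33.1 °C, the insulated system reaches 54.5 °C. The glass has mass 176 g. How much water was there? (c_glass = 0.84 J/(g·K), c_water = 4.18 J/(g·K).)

Let T be the final temperature. ΣQ_i = 0:
176·0.84·(54.5 − 360) + m·4.18·(54.5 − 33.1) = 0
89.45 m = 45165
m = 45165/89.45 ≈ 504.9 g

m ≈ 505 g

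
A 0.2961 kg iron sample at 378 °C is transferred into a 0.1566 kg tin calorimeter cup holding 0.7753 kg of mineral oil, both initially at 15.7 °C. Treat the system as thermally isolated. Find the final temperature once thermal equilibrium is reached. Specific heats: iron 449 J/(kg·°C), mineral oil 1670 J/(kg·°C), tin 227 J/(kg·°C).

T_f ≈ 48.6 °C

With ΣQ=0 the equilibrium temperature is the m·c-weighted mean:
T_f = (132.95·378 + 1294.8·15.7 + 35.55·15.7) / (132.95 + 1294.8 + 35.55)
    = 71140 / 1463.2 ≈ 48.62 °C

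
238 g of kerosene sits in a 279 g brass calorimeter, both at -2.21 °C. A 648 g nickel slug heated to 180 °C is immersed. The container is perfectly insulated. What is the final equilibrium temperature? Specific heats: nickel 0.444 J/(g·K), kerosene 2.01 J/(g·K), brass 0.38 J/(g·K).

T_f ≈ 57.9 °C

T_f is the heat-capacity-weighted average of the initial temperatures:
T_f = (287.71×180 + 478.38×(-2.21) + 106.02×(-2.21)) / (287.71 + 478.38 + 106.02)
    = 50497 / 872.11 ≈ 57.90 °C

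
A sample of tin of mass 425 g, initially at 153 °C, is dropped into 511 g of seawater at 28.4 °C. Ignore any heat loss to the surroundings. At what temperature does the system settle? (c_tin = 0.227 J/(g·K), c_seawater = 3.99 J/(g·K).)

Conservation of energy gives ΣQ = 0:
425×0.227×(T − 153) + 511×3.99×(T − 28.4) = 0
96.48(T − 153) + 2038.9(T − 28.4) = 0
2135.4 T = 72665
T = 72665 / 2135.4 = 34 °C

T_f ≈ 34.0 °C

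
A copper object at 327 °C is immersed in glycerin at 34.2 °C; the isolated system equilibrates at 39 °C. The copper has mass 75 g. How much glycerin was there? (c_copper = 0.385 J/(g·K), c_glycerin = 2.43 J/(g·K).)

m ≈ 713 g

Energy conservation, ΣQ = 0:
75×0.385×(39 − 327) + m×2.43×(39 − 34.2) = 0
11.66 m = 8316
m = 8316/11.66 ≈ 713 g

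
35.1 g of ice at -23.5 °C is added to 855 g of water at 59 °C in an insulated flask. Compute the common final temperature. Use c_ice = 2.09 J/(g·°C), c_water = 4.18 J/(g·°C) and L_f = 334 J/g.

Taking heat into each body as positive, Σ m c ΔT = 0:
ice -23.5→0 °C: 35.1·2.09·23.5 = 1723.9; latent heat to melt: 35.1·334 = 11723; meltwater 0→T: 35.1·4.18·T = 146.72 T; water cools: 855·4.18·(T − 59) = 3573.9(T − 59)
3720.6 T = 210860 − 13447 = 197413
T ≈ 53.06 °C — above 0 °C, consistent with complete melting.

T_f ≈ 53.1 °C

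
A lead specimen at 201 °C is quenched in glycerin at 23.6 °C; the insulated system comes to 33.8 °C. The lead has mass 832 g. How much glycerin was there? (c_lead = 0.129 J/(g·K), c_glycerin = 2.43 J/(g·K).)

Heat lost by the lead = heat gained by the glycerin:
832×0.129×(201 − 33.8) = m×2.43×(33.8 − 23.6)
24.79 m = 17945  ⇒  m ≈ 724 g

m ≈ 724 g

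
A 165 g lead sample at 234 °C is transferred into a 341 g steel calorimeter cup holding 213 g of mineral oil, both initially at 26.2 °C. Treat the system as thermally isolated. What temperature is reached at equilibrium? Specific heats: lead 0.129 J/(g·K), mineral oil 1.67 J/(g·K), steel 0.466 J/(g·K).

T_f ≈ 34.5 °C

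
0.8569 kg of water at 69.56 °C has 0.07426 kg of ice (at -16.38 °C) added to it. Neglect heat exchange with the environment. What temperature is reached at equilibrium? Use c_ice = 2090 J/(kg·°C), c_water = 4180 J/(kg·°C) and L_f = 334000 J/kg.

Taking heat into each body as positive, Σ m c ΔT = 0:
ice -16.38→0 °C: 0.07426·2090·16.38 = 2542.2
  melt ice: 0.07426·334000 = 24803
  warm the meltwater: 310.41 T
  water cools: 0.8569·4180·(T − 69.56) = 3581.8(T − 69.56)
3892.2 T = 249153 − 27345 = 221808
T ≈ 56.99 °C (positive, so assuming full melt was valid).

T_f ≈ 57.0 °C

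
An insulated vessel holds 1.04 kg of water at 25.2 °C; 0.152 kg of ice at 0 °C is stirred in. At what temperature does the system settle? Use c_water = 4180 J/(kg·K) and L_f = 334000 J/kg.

T_f ≈ 11.8 °C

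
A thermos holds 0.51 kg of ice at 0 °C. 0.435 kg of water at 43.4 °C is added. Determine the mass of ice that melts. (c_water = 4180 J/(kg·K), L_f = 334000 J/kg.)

m_melted ≈ 0.236 kg

Cooling the water to 0 °C releases 0.435×4180×43.4 = 78914 J.
Melting all 0.51 kg of ice would need 0.51×334000 = 170340 J.
78914 J < 170340 J, so only part of the ice melts and the system sits at 0 °C.
Mass melted = 78914/334000 ≈ 0.2363 kg.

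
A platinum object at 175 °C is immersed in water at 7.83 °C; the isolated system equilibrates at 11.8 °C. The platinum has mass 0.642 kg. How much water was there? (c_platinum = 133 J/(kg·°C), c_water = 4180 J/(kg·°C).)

m ≈ 0.84 kg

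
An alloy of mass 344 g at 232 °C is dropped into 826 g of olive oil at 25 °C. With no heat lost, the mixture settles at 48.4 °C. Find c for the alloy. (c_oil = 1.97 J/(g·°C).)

c ≈ 0.603 J/(g·°C)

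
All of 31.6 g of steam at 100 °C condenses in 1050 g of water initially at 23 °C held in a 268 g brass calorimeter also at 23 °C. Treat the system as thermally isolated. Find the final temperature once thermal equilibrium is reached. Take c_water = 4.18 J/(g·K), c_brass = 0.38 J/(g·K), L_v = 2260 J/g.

Conservation of energy gives ΣQ = 0:
latent heat released on condensation: 31.6×2260 = 71416
  condensate cools 100→T: 31.6×4.18×(T − 100) = 132.09(T − 100)
  water warms: 1050×4.18×(T − 23) = 4389(T − 23)
  cup: 101.84(T − 23)
4622.9 T = 71416 + 13209 + 103289 = 187914
T ≈ 40.65 °C, under the boiling point, so the assumption holds.

T_f ≈ 40.6 °C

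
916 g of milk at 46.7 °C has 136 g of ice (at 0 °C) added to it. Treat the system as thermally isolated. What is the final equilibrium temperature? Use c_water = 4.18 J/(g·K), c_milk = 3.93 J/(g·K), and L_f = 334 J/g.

Setting the total heat transfer to zero:
latent heat to melt: 136·334 = 45424
  warm the meltwater: 568.48 T
  milk: 3599.9(T − 46.7)
4168.4 T = 168114 − 45424 = 122690
T ≈ 29.43 °C (positive, so assuming full melt was valid).

T_f ≈ 29.4 °C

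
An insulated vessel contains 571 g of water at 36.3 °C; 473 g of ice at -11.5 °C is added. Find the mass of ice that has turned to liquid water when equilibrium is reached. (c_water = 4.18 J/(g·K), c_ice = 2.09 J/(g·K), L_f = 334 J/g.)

Water can give up m c ΔT = 571×4.18×36.3 = 86640 J before reaching 0 °C.
Warming the ice to 0 °C takes 473×2.09×11.5 = 11369 J, leaving 75272 J for melting.
Melting all 473 g of ice would need 473×334 = 157982 J.
75272 J < 157982 J, so only part of the ice melts and the system sits at 0 °C.
Mass melted = 75272/334 ≈ 225.4 g.

m_melted ≈ 225 g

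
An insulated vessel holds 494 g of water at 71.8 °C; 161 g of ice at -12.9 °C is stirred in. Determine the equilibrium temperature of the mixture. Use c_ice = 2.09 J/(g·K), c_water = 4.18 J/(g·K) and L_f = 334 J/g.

Setting the total heat transfer to zero:
ice -12.9→0 °C: 161×2.09×12.9 = 4340.7; melt ice: 161×334 = 53774; warm the meltwater: 672.98 T; water cools: 494×4.18×(T − 71.8) = 2064.9(T − 71.8)
2737.9 T = 148261 − 58115 = 90147
T ≈ 32.93 °C (positive, so assuming full melt was valid).

T_f ≈ 32.9 °C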